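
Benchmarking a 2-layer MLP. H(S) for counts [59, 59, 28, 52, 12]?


Probabilities: [59/210, 59/210, 28/210, 52/210, 12/210] ≈ [0.281, 0.281, 0.1333, 0.2476, 0.0571]
H = -((59/210)·log₂(59/210) + (59/210)·log₂(59/210) + (28/210)·log₂(28/210) + (52/210)·log₂(52/210) + (12/210)·log₂(12/210))
  = 2.1514 bits

2.1514 bits


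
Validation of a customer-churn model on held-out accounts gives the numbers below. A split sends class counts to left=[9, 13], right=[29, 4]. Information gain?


Parent = [38, 17], H_parent = 0.8921
H_left = 0.976 (n=22), H_right = 0.5328 (n=33)
H_children = (22/55)·0.976 + (33/55)·0.5328 = 0.7101
IG = 0.8921 - 0.7101 = 0.182

0.182


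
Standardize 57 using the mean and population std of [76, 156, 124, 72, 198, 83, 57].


μ = 109.4286, σ = 48.0947
z = (57 - 109.4286)/48.0947 = -1.0901

-1.0901


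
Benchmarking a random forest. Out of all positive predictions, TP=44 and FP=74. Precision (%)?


Precision = TP/(TP+FP)
= 44/(44+74)
= 44/118 = 37.29%

37.29%


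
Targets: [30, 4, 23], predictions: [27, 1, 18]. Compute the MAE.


Absolute errors: |30-27|=3, |4-1|=3, |23-18|=5
Sum = 11
MAE = 11/3 = 11/3

11/3


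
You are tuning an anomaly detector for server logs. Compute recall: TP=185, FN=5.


Recall = TP/(TP+FN)
= 185/(185+5)
= 185/190 = 97.37%

97.37%


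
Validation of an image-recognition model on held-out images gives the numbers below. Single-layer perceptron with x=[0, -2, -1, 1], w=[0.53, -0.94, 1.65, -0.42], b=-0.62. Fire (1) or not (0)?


z = (0)·(0.53) + (-2)·(-0.94) + (-1)·(1.65) + (1)·(-0.42) - 0.62
  = -0.81
step(z) = 0 (z<0)

0


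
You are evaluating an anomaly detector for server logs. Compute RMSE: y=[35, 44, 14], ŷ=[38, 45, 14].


MSE = 10/3 = 3.3333
RMSE = √(10/3) = 1.8257

1.8257


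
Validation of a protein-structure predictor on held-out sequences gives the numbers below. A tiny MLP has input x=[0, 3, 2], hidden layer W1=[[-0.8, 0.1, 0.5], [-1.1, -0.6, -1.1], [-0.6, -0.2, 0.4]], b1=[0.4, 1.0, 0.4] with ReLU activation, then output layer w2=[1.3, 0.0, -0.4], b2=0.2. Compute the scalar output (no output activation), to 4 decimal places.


z1[0] = (-0.8)·(0) + (0.1)·(3) + (0.5)·(2) + 0.4 = 1.7
z1[1] = (-1.1)·(0) + (-0.6)·(3) + (-1.1)·(2) + 1.0 = -3.0
z1[2] = (-0.6)·(0) + (-0.2)·(3) + (0.4)·(2) + 0.4 = 0.6
h = ReLU(z1) = [1.7, 0.0, 0.6]
output = (1.3)·(1.7) + (0.0)·(0.0) + (-0.4)·(0.6) + 0.2 = 2.17

2.17


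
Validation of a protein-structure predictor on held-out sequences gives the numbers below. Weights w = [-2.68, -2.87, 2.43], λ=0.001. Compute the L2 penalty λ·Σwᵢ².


‖w‖₂² = (-2.68)² + (-2.87)² + (2.43)²
     = 7.1824 + 8.2369 + 5.9049
     = 21.3242
λ·‖w‖₂² = 0.001·21.3242 = 0.021324

0.021324


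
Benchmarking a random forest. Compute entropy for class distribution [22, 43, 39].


Probabilities: [22/104, 43/104, 39/104] ≈ [0.2115, 0.4135, 0.375]
H = -((22/104)·log₂(22/104) + (43/104)·log₂(43/104) + (39/104)·log₂(39/104))
  = 1.5315 bits

1.5315 bits


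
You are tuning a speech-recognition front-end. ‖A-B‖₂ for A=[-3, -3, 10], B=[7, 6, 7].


d = √((-3-7)² + (-3-6)² + (10-7)²)
  = √(100 + 81 + 9)
  = √190 = 13.784

13.784


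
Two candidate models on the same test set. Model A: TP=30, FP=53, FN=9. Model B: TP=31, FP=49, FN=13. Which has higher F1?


Model A: P=30/83=0.3614, R=30/39=0.7692, F1=2PR/(P+R)=2TP/(2TP+FP+FN)=60/122=0.4918
Model B: P=31/80=0.3875, R=31/44=0.7045, F1=2PR/(P+R)=2TP/(2TP+FP+FN)=62/124=0.5
0.4918 < 0.5 → Model B

Model B


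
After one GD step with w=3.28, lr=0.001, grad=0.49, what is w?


w_new = w - α·∇
= 3.28 - 0.001·0.49
= 3.28 - 0.00049
= 3.27951

3.27951


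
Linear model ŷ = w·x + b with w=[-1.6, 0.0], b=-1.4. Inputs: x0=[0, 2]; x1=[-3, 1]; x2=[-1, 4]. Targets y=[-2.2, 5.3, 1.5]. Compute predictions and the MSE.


ŷ0 = (-1.6)·(0) + (0.0)·(2) - 1.4 = -1.4
ŷ1 = (-1.6)·(-3) + (0.0)·(1) - 1.4 = 3.4
ŷ2 = (-1.6)·(-1) + (0.0)·(4) - 1.4 = 0.2
errors² = [0.64, 3.61, 1.69]
MSE = 5.9400/3 = 1.98

1.98


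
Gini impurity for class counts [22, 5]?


Probabilities: [22/27, 5/27] ≈ [0.8148, 0.1852]
Σpᵢ² = (484 + 25)/27² = 509/729
Gini = 1 - Σpᵢ² = 1 - 509/729 = 0.3018

0.3018


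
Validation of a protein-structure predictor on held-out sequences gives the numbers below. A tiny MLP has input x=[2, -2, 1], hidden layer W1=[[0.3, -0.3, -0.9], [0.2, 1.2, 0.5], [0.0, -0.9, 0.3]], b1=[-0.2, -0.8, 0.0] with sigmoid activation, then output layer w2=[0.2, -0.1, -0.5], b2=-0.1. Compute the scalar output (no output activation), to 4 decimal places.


z1[0] = (0.3)·(2) + (-0.3)·(-2) + (-0.9)·(1) - 0.2 = 0.1
z1[1] = (0.2)·(2) + (1.2)·(-2) + (0.5)·(1) - 0.8 = -2.3
z1[2] = (0.0)·(2) + (-0.9)·(-2) + (0.3)·(1) + 0.0 = 2.1
h = sigmoid(z1) = [0.525, 0.0911, 0.8909]
output = (0.2)·(0.525) + (-0.1)·(0.0911) + (-0.5)·(0.8909) - 0.1 = -0.4496

-0.4496


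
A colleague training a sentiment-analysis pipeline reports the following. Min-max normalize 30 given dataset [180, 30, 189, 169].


min=30, max=189
(30-30)/(189-30) = 0/159 = 0.0

0.0


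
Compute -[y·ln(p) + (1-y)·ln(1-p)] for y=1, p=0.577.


BCE = -[y·ln(p) + (1-y)·ln(1-p)]
= -1·ln(0.577) - 0
= -ln(0.577) = 0.5499

0.5499


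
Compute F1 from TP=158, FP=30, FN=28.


Precision = 158/188 = 0.8404
Recall = 158/186 = 0.8495
F1 = 2·P·R/(P+R) = 2·TP/(2·TP+FP+FN) = 316/(316+30+28) = 316/374 = 0.8449

0.8449


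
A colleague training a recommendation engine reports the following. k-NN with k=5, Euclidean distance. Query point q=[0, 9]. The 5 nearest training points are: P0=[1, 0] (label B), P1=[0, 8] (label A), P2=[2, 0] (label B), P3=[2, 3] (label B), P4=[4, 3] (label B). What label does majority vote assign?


d(q,P0) = 9.0554  (label B)
d(q,P1) = 1.0  (label A)
d(q,P2) = 9.2195  (label B)
d(q,P3) = 6.3246  (label B)
d(q,P4) = 7.2111  (label B)
Votes: A=1, B=4
Majority → B

B


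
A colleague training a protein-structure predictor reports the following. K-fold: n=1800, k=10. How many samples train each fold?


Fold size = 1800/10 = 180
Training per fold = 1800 - 180 = 1620

1620


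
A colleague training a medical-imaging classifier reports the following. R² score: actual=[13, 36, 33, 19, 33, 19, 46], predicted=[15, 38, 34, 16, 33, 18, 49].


ȳ = 28.4286
SS_res = Σ(y-ŷ)² = 28
SS_tot = Σ(y-ȳ)² = 823.71
R² = 1 - SS_res/SS_tot = 1 - 0.034 = 0.966

0.966


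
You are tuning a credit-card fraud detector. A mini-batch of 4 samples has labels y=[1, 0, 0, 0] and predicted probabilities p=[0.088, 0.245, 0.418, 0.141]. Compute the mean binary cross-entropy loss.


L[0] = -ln(0.088) = 2.4304
L[1] = -ln(1-0.245) = -ln(0.755) = 0.281
L[2] = -ln(1-0.418) = -ln(0.582) = 0.5413
L[3] = -ln(1-0.141) = -ln(0.859) = 0.152
mean = (2.4304 + 0.281 + 0.5413 + 0.152)/4 = 0.8512

0.8512


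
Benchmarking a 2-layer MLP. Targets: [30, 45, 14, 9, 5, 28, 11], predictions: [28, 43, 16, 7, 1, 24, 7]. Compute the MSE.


Squared errors: (30-28)²=4, (45-43)²=4, (14-16)²=4, (9-7)²=4, (5-1)²=16, (28-24)²=16, (11-7)²=16
Sum = 64
MSE = 64/7 = 64/7

64/7


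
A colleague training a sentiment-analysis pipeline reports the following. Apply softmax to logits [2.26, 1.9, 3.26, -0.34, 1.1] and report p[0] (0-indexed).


Exponentials: e^2.26=9.5831, e^1.9=6.6859, e^3.26=26.0495, e^-0.34=0.7118, e^1.1=3.0042
Sum = 46.0345
Softmax = [0.2082, 0.1452, 0.5659, 0.0155, 0.0653]
p[0] = 9.5831/46.0345 = 0.2082

0.2082


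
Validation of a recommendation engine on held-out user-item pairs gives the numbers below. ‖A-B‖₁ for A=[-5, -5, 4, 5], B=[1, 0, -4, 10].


d = |-5-1| + |-5-0| + |4+ 4| + |5-10|
  = 6 + 5 + 8 + 5
  = 24

24


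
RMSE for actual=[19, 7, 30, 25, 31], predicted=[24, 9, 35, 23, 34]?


MSE = 67/5 = 13.4
RMSE = √(67/5) = 3.6606

3.6606


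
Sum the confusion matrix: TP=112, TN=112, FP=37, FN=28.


Total = TP + TN + FP + FN
= 112 + 112 + 37 + 28
= 289
(Predicted positive: 149, predicted negative: 140)

289


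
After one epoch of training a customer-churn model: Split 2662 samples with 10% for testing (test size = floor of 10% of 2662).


Test = ⌊2662·10/100⌋ = 266
Train = 2662 - 266 = 2396

Train: 2396, Test: 266


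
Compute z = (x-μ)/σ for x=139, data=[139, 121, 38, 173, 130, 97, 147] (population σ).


μ = 120.7143, σ = 40.0882
z = (139 - 120.7143)/40.0882 = 0.4561

0.4561


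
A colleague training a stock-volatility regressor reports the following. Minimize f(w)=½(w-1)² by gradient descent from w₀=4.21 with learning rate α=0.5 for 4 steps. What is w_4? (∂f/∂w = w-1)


step 1: grad = 4.21-1 = 3.21; w = 4.21 - 0.5·(3.21) = 2.605
step 2: grad = 2.605-1 = 1.605; w = 2.605 - 0.5·(1.605) = 1.8025
step 3: grad = 1.8025-1 = 0.8025; w = 1.8025 - 0.5·(0.8025) = 1.40125
step 4: grad = 1.40125-1 = 0.40125; w = 1.40125 - 0.5·(0.40125) = 1.200625

1.200625


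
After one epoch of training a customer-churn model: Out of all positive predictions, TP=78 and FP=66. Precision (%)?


Precision = TP/(TP+FP)
= 78/(78+66)
= 78/144 = 54.17%

54.17%


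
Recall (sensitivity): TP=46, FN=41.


Recall = TP/(TP+FN)
= 46/(46+41)
= 46/87 = 52.87%

52.87%


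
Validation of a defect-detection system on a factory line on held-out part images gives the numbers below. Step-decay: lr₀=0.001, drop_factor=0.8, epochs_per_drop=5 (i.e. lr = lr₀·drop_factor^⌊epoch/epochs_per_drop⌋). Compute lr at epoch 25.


n_drops = ⌊25/5⌋ = 5
lr = 0.001·0.8^5 = 0.001·0.32768 = 0.00032768

0.00032768


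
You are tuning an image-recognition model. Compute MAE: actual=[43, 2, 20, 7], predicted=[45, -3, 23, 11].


Absolute errors: |43-45|=2, |2+ 3|=5, |20-23|=3, |7-11|=4
Sum = 14
MAE = 14/4 = 7/2

7/2


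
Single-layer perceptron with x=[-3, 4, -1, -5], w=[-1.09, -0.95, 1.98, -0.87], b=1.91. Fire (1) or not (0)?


z = (-3)·(-1.09) + (4)·(-0.95) + (-1)·(1.98) + (-5)·(-0.87) + 1.91
  = 3.75
step(z) = 1 (z≥0)

1


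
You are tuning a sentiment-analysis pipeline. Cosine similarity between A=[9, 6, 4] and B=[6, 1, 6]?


A·B = 9·6 + 6·1 + 4·6 = 84
‖A‖ = √133 = 11.5326, ‖B‖ = √73 = 8.544
cos = 84/(√133·√73) = 84/√9709 = 0.8525

0.8525


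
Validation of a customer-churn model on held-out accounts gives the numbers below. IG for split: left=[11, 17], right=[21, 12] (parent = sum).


Parent = [32, 29], H_parent = 0.9983
H_left = 0.9666 (n=28), H_right = 0.9457 (n=33)
H_children = (28/61)·0.9666 + (33/61)·0.9457 = 0.9553
IG = 0.9983 - 0.9553 = 0.043

0.043


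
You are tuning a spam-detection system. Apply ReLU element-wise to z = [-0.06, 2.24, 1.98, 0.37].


ReLU(-0.06) = max(0, -0.06) = 0.0
ReLU(2.24) = max(0, 2.24) = 2.24
ReLU(1.98) = max(0, 1.98) = 1.98
ReLU(0.37) = max(0, 0.37) = 0.37
result = [0.0, 2.24, 1.98, 0.37]

[0.0, 2.24, 1.98, 0.37]


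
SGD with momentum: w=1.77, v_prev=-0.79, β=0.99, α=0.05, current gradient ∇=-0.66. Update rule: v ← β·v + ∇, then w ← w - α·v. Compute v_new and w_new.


v_new = 0.99·-0.79 - 0.66 = -0.7821 - 0.66 = -1.4421
w_new = 1.77 - 0.05·-1.4421 = 1.77 + 0.072105 = 1.842105

v_new=-1.4421, w_new=1.842105


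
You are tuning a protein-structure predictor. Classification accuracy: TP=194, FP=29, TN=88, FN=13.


Accuracy = (TP+TN)/(TP+TN+FP+FN)
= (194+88)/(324)
= 282/324 = 87.04%

87.04%


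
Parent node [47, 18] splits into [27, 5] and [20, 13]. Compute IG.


Parent = [47, 18], H_parent = 0.8512
H_left = 0.6253 (n=32), H_right = 0.9673 (n=33)
H_children = (32/65)·0.6253 + (33/65)·0.9673 = 0.7989
IG = 0.8512 - 0.7989 = 0.0523

0.0523


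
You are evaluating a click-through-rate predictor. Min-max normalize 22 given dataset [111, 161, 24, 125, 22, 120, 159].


min=22, max=161
(22-22)/(161-22) = 0/139 = 0.0

0.0


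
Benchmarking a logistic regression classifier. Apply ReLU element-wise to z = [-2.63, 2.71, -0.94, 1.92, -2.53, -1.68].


ReLU(-2.63) = max(0, -2.63) = 0.0
ReLU(2.71) = max(0, 2.71) = 2.71
ReLU(-0.94) = max(0, -0.94) = 0.0
ReLU(1.92) = max(0, 1.92) = 1.92
ReLU(-2.53) = max(0, -2.53) = 0.0
ReLU(-1.68) = max(0, -1.68) = 0.0
result = [0.0, 2.71, 0.0, 1.92, 0.0, 0.0]

[0.0, 2.71, 0.0, 1.92, 0.0, 0.0]


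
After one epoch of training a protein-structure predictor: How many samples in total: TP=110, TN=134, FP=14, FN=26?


Total = TP + TN + FP + FN
= 110 + 134 + 14 + 26
= 284
(Predicted positive: 124, predicted negative: 160)

284


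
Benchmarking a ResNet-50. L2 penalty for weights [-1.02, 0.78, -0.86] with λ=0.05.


‖w‖₂² = (-1.02)² + (0.78)² + (-0.86)²
     = 1.0404 + 0.6084 + 0.7396
     = 2.3884
λ·‖w‖₂² = 0.05·2.3884 = 0.11942

0.11942


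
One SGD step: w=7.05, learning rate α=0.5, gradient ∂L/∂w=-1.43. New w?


w_new = w - α·∇
= 7.05 - 0.5·-1.43
= 7.05 + 0.715
= 7.765

7.765


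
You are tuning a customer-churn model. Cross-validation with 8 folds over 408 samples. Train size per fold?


Fold size = 408/8 = 51
Training per fold = 408 - 51 = 357

357


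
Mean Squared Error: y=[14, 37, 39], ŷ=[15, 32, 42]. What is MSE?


Squared errors: (14-15)²=1, (37-32)²=25, (39-42)²=9
Sum = 35
MSE = 35/3 = 35/3

35/3


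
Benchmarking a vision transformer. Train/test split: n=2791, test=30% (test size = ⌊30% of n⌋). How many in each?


Test = ⌊2791·30/100⌋ = 837
Train = 2791 - 837 = 1954

Train: 1954, Test: 837


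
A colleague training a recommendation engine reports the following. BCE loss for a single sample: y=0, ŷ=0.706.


BCE = -[y·ln(p) + (1-y)·ln(1-p)]
= -0 - 1·ln(1-0.706)
= -ln(0.294) = 1.2242

1.2242


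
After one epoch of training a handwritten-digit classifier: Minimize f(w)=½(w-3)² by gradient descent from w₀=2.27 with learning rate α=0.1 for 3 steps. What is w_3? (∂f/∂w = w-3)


step 1: grad = 2.27-3 = -0.73; w = 2.27 - 0.1·(-0.73) = 2.343
step 2: grad = 2.343-3 = -0.657; w = 2.343 - 0.1·(-0.657) = 2.4087
step 3: grad = 2.4087-3 = -0.5913; w = 2.4087 - 0.1·(-0.5913) = 2.46783

2.46783


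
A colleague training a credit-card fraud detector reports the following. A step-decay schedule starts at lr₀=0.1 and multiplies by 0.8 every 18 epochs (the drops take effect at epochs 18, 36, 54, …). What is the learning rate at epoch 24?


n_drops = ⌊24/18⌋ = 1
lr = 0.1·0.8^1 = 0.1·0.8 = 0.08

0.08


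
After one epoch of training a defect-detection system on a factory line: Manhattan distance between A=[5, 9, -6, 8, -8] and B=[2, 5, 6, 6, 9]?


d = |5-2| + |9-5| + |-6-6| + |8-6| + |-8-9|
  = 3 + 4 + 12 + 2 + 17
  = 38

38


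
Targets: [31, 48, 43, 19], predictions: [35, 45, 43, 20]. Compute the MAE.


Absolute errors: |31-35|=4, |48-45|=3, |43-43|=0, |19-20|=1
Sum = 8
MAE = 8/4 = 2

2


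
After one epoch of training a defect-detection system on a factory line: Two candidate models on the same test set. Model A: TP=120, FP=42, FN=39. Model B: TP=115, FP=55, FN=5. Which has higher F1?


Model A: P=120/162=0.7407, R=120/159=0.7547, F1=2PR/(P+R)=2TP/(2TP+FP+FN)=240/321=0.7477
Model B: P=115/170=0.6765, R=115/120=0.9583, F1=2PR/(P+R)=2TP/(2TP+FP+FN)=230/290=0.7931
0.7477 < 0.7931 → Model B

Model B


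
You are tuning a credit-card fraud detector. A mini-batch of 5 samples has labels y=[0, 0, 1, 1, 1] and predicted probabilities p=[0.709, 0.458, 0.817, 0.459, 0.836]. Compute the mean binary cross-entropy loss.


L[0] = -ln(1-0.709) = -ln(0.291) = 1.2344
L[1] = -ln(1-0.458) = -ln(0.542) = 0.6125
L[2] = -ln(0.817) = 0.2021
L[3] = -ln(0.459) = 0.7787
L[4] = -ln(0.836) = 0.1791
mean = (1.2344 + 0.6125 + 0.2021 + 0.7787 + 0.1791)/5 = 0.6014

0.6014


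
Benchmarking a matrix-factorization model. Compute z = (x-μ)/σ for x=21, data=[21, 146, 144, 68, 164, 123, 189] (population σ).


μ = 122.1429, σ = 54.0249
z = (21 - 122.1429)/54.0249 = -1.8722

-1.8722


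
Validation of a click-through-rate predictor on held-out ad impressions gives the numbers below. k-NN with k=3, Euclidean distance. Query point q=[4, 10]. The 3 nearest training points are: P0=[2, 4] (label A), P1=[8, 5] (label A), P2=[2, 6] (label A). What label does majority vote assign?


d(q,P0) = 6.3246  (label A)
d(q,P1) = 6.4031  (label A)
d(q,P2) = 4.4721  (label A)
Votes: A=3, B=0
Majority → A

A


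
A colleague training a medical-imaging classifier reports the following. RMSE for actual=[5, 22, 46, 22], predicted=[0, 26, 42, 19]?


MSE = 66/4 = 16.5
RMSE = √(66/4) = 4.062

4.062


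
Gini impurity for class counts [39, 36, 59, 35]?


Probabilities: [39/169, 36/169, 59/169, 35/169] ≈ [0.2308, 0.213, 0.3491, 0.2071]
Σpᵢ² = (1521 + 1296 + 3481 + 1225)/169² = 7523/28561
Gini = 1 - Σpᵢ² = 1 - 7523/28561 = 0.7366

0.7366


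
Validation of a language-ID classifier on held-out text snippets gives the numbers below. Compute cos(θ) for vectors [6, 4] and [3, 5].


A·B = 6·3 + 4·5 = 38
‖A‖ = √52 = 7.2111, ‖B‖ = √34 = 5.831
cos = 38/(√52·√34) = 38/√1768 = 0.9037

0.9037


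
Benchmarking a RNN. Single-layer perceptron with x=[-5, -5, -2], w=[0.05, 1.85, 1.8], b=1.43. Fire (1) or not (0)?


z = (-5)·(0.05) + (-5)·(1.85) + (-2)·(1.8) + 1.43
  = -11.67
step(z) = 0 (z<0)

0


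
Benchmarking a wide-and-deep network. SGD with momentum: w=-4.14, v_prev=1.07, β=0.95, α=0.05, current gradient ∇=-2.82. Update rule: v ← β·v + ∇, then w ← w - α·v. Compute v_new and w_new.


v_new = 0.95·1.07 - 2.82 = 1.0165 - 2.82 = -1.8035
w_new = -4.14 - 0.05·-1.8035 = -4.14 + 0.090175 = -4.049825

v_new=-1.8035, w_new=-4.049825


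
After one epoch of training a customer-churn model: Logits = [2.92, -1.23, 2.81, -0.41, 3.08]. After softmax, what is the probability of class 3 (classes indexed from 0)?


Exponentials: e^2.92=18.5413, e^-1.23=0.2923, e^2.81=16.6099, e^-0.41=0.6637, e^3.08=21.7584
Sum = 57.8656
Softmax = [0.3204, 0.0051, 0.287, 0.0115, 0.376]
p[3] = 0.6637/57.8656 = 0.0115

0.0115


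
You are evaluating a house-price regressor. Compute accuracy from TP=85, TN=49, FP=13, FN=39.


Accuracy = (TP+TN)/(TP+TN+FP+FN)
= (85+49)/(186)
= 134/186 = 72.04%

72.04%


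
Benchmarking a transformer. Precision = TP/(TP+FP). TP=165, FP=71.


Precision = TP/(TP+FP)
= 165/(165+71)
= 165/236 = 69.92%

69.92%


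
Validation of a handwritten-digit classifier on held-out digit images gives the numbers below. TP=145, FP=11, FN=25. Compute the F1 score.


Precision = 145/156 = 0.9295
Recall = 145/170 = 0.8529
F1 = 2·P·R/(P+R) = 2·TP/(2·TP+FP+FN) = 290/(290+11+25) = 290/326 = 0.8896

0.8896


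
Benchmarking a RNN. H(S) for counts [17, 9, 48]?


Probabilities: [17/74, 9/74, 48/74] ≈ [0.2297, 0.1216, 0.6486]
H = -((17/74)·log₂(17/74) + (9/74)·log₂(9/74) + (48/74)·log₂(48/74))
  = 1.2622 bits

1.2622 bits


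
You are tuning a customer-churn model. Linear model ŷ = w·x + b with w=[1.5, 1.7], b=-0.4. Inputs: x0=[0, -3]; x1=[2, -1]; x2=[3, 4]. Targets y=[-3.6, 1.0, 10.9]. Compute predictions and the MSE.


ŷ0 = (1.5)·(0) + (1.7)·(-3) - 0.4 = -5.5
ŷ1 = (1.5)·(2) + (1.7)·(-1) - 0.4 = 0.9
ŷ2 = (1.5)·(3) + (1.7)·(4) - 0.4 = 10.9
errors² = [3.61, 0.01, 0.0]
MSE = 3.6200/3 = 1.2067

1.2067


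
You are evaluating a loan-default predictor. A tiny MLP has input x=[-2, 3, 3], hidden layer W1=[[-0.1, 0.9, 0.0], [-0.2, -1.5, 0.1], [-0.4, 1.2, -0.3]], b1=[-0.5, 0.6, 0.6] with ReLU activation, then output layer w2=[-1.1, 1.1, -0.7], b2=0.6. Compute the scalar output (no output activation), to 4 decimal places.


z1[0] = (-0.1)·(-2) + (0.9)·(3) + (0.0)·(3) - 0.5 = 2.4
z1[1] = (-0.2)·(-2) + (-1.5)·(3) + (0.1)·(3) + 0.6 = -3.2
z1[2] = (-0.4)·(-2) + (1.2)·(3) + (-0.3)·(3) + 0.6 = 4.1
h = ReLU(z1) = [2.4, 0.0, 4.1]
output = (-1.1)·(2.4) + (1.1)·(0.0) + (-0.7)·(4.1) + 0.6 = -4.91

-4.91


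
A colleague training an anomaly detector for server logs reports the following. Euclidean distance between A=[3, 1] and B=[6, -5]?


d = √((3-6)² + (1+ 5)²)
  = √(9 + 36)
  = √45 = 6.7082

6.7082


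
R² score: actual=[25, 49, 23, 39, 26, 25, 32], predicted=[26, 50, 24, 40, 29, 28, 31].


ȳ = 31.2857
SS_res = Σ(y-ŷ)² = 23
SS_tot = Σ(y-ȳ)² = 549.43
R² = 1 - SS_res/SS_tot = 1 - 0.0419 = 0.9581

0.9581


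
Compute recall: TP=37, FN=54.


Recall = TP/(TP+FN)
= 37/(37+54)
= 37/91 = 40.66%

40.66%


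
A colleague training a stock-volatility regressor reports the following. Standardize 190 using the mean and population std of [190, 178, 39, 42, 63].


μ = 102.4, σ = 67.2446
z = (190 - 102.4)/67.2446 = 1.3027

1.3027


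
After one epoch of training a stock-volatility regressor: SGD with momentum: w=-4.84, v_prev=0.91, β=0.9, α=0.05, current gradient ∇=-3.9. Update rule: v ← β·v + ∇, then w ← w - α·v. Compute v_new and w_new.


v_new = 0.9·0.91 - 3.9 = 0.819 - 3.9 = -3.081
w_new = -4.84 - 0.05·-3.081 = -4.84 + 0.15405 = -4.68595

v_new=-3.081, w_new=-4.68595


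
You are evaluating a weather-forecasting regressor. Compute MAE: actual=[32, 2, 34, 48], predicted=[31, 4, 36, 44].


Absolute errors: |32-31|=1, |2-4|=2, |34-36|=2, |48-44|=4
Sum = 9
MAE = 9/4 = 9/4

9/4


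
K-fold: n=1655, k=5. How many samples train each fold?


Fold size = 1655/5 = 331
Training per fold = 1655 - 331 = 1324

1324


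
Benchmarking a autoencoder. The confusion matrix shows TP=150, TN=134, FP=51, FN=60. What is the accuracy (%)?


Accuracy = (TP+TN)/(TP+TN+FP+FN)
= (150+134)/(395)
= 284/395 = 71.9%

71.9%


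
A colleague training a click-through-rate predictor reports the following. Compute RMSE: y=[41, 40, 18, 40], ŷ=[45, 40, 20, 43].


MSE = 29/4 = 7.25
RMSE = √(29/4) = 2.6926

2.6926


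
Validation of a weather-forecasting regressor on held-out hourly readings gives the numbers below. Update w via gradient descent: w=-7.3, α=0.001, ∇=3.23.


w_new = w - α·∇
= -7.3 - 0.001·3.23
= -7.3 - 0.00323
= -7.30323

-7.30323


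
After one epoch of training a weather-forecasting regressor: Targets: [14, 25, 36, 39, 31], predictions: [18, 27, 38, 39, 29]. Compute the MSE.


Squared errors: (14-18)²=16, (25-27)²=4, (36-38)²=4, (39-39)²=0, (31-29)²=4
Sum = 28
MSE = 28/5 = 28/5

28/5


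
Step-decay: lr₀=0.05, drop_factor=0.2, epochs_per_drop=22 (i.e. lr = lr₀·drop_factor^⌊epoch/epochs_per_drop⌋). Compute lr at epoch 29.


n_drops = ⌊29/22⌋ = 1
lr = 0.05·0.2^1 = 0.05·0.2 = 0.01

0.01


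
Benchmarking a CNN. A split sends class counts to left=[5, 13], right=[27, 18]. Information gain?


Parent = [32, 31], H_parent = 0.9998
H_left = 0.8524 (n=18), H_right = 0.971 (n=45)
H_children = (18/63)·0.8524 + (45/63)·0.971 = 0.9371
IG = 0.9998 - 0.9371 = 0.0627

0.0627


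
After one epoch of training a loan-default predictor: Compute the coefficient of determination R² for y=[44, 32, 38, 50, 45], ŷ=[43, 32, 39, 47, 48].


ȳ = 41.8
SS_res = Σ(y-ŷ)² = 20
SS_tot = Σ(y-ȳ)² = 192.8
R² = 1 - SS_res/SS_tot = 1 - 0.1037 = 0.8963

0.8963


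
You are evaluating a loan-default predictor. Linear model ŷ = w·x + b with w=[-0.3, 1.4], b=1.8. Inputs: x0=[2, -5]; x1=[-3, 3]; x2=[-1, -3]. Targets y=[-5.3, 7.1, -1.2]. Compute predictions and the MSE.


ŷ0 = (-0.3)·(2) + (1.4)·(-5) + 1.8 = -5.8
ŷ1 = (-0.3)·(-3) + (1.4)·(3) + 1.8 = 6.9
ŷ2 = (-0.3)·(-1) + (1.4)·(-3) + 1.8 = -2.1
errors² = [0.25, 0.04, 0.81]
MSE = 1.1000/3 = 0.3667

0.3667


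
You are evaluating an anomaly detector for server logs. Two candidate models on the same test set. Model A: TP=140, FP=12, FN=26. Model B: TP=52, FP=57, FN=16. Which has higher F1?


Model A: P=140/152=0.9211, R=140/166=0.8434, F1=2PR/(P+R)=2TP/(2TP+FP+FN)=280/318=0.8805
Model B: P=52/109=0.4771, R=52/68=0.7647, F1=2PR/(P+R)=2TP/(2TP+FP+FN)=104/177=0.5876
0.8805 > 0.5876 → Model A

Model A


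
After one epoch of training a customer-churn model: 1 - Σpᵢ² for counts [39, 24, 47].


Probabilities: [39/110, 24/110, 47/110] ≈ [0.3545, 0.2182, 0.4273]
Σpᵢ² = (1521 + 576 + 2209)/110² = 4306/12100
Gini = 1 - Σpᵢ² = 1 - 4306/12100 = 0.6441

0.6441


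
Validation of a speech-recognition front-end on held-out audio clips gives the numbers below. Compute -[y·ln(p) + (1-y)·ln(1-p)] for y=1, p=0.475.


BCE = -[y·ln(p) + (1-y)·ln(1-p)]
= -1·ln(0.475) - 0
= -ln(0.475) = 0.7444

0.7444


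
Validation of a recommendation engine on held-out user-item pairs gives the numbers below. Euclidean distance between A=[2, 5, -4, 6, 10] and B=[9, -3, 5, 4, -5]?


d = √((2-9)² + (5+ 3)² + (-4-5)² + (6-4)² + (10+ 5)²)
  = √(49 + 64 + 81 + 4 + 225)
  = √423 = 20.567

20.567


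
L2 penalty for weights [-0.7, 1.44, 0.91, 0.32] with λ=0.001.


‖w‖₂² = (-0.7)² + (1.44)² + (0.91)² + (0.32)²
     = 0.49 + 2.0736 + 0.8281 + 0.1024
     = 3.4941
λ·‖w‖₂² = 0.001·3.4941 = 0.003494

0.003494


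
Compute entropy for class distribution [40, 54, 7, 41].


Probabilities: [40/142, 54/142, 7/142, 41/142] ≈ [0.2817, 0.3803, 0.0493, 0.2887]
H = -((40/142)·log₂(40/142) + (54/142)·log₂(54/142) + (7/142)·log₂(7/142) + (41/142)·log₂(41/142))
  = 1.7768 bits

1.7768 bits


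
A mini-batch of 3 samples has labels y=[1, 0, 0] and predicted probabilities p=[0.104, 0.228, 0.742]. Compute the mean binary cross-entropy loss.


L[0] = -ln(0.104) = 2.2634
L[1] = -ln(1-0.228) = -ln(0.772) = 0.2588
L[2] = -ln(1-0.742) = -ln(0.258) = 1.3548
mean = (2.2634 + 0.2588 + 1.3548)/3 = 1.2923

1.2923


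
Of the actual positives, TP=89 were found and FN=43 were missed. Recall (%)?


Recall = TP/(TP+FN)
= 89/(89+43)
= 89/132 = 67.42%

67.42%


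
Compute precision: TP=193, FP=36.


Precision = TP/(TP+FP)
= 193/(193+36)
= 193/229 = 84.28%

84.28%


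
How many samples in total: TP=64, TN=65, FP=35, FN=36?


Total = TP + TN + FP + FN
= 64 + 65 + 35 + 36
= 200
(Predicted positive: 99, predicted negative: 101)

200


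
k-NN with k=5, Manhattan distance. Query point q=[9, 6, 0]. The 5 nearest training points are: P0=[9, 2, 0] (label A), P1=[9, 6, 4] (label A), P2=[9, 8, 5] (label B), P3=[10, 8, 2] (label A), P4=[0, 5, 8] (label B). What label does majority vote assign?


d(q,P0) = 4  (label A)
d(q,P1) = 4  (label A)
d(q,P2) = 7  (label B)
d(q,P3) = 5  (label A)
d(q,P4) = 18  (label B)
Votes: A=3, B=2
Majority → A

A


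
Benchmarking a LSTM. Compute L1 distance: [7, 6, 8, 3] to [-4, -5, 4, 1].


d = |7+ 4| + |6+ 5| + |8-4| + |3-1|
  = 11 + 11 + 4 + 2
  = 28

28


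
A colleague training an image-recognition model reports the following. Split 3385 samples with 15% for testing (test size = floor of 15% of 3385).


Test = ⌊3385·15/100⌋ = 507
Train = 3385 - 507 = 2878

Train: 2878, Test: 507


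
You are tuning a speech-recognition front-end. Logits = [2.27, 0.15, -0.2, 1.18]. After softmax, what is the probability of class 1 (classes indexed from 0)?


Exponentials: e^2.27=9.6794, e^0.15=1.1618, e^-0.2=0.8187, e^1.18=3.2544
Sum = 14.9143
Softmax = [0.649, 0.0779, 0.0549, 0.2182]
p[1] = 1.1618/14.9143 = 0.0779

0.0779


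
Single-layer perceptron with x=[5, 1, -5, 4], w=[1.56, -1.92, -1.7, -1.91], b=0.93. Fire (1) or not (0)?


z = (5)·(1.56) + (1)·(-1.92) + (-5)·(-1.7) + (4)·(-1.91) + 0.93
  = 7.67
step(z) = 1 (z≥0)

1


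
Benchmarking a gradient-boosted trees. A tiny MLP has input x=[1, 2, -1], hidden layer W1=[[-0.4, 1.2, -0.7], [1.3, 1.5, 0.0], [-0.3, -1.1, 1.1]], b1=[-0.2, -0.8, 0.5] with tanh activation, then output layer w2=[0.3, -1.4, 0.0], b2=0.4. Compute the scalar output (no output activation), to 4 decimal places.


z1[0] = (-0.4)·(1) + (1.2)·(2) + (-0.7)·(-1) - 0.2 = 2.5
z1[1] = (1.3)·(1) + (1.5)·(2) + (0.0)·(-1) - 0.8 = 3.5
z1[2] = (-0.3)·(1) + (-1.1)·(2) + (1.1)·(-1) + 0.5 = -3.1
h = tanh(z1) = [0.9866, 0.9982, -0.9959]
output = (0.3)·(0.9866) + (-1.4)·(0.9982) + (0.0)·(-0.9959) + 0.4 = -0.7015

-0.7015


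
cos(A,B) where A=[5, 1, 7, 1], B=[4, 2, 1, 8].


A·B = 5·4 + 1·2 + 7·1 + 1·8 = 37
‖A‖ = √76 = 8.7178, ‖B‖ = √85 = 9.2195
cos = 37/(√76·√85) = 37/√6460 = 0.4603

0.4603


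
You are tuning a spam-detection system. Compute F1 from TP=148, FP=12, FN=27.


Precision = 148/160 = 0.925
Recall = 148/175 = 0.8457
F1 = 2·P·R/(P+R) = 2·TP/(2·TP+FP+FN) = 296/(296+12+27) = 296/335 = 0.8836

0.8836


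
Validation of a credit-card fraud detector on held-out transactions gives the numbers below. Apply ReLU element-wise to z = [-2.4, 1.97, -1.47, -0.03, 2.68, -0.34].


ReLU(-2.4) = max(0, -2.4) = 0.0
ReLU(1.97) = max(0, 1.97) = 1.97
ReLU(-1.47) = max(0, -1.47) = 0.0
ReLU(-0.03) = max(0, -0.03) = 0.0
ReLU(2.68) = max(0, 2.68) = 2.68
ReLU(-0.34) = max(0, -0.34) = 0.0
result = [0.0, 1.97, 0.0, 0.0, 2.68, 0.0]

[0.0, 1.97, 0.0, 0.0, 2.68, 0.0]


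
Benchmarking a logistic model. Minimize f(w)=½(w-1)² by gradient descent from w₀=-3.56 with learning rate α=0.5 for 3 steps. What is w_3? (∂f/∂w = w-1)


step 1: grad = -3.56-1 = -4.56; w = -3.56 - 0.5·(-4.56) = -1.28
step 2: grad = -1.28-1 = -2.28; w = -1.28 - 0.5·(-2.28) = -0.14
step 3: grad = -0.14-1 = -1.14; w = -0.14 - 0.5·(-1.14) = 0.43

0.43


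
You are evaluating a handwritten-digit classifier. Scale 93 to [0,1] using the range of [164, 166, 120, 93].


min=93, max=166
(93-93)/(166-93) = 0/73 = 0.0

0.0


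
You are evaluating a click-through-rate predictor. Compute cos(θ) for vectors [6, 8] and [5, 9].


A·B = 6·5 + 8·9 = 102
‖A‖ = √100 = 10, ‖B‖ = √106 = 10.2956
cos = 102/(√100·√106) = 102/√10600 = 0.9907

0.9907


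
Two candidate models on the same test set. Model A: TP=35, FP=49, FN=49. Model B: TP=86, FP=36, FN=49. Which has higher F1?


Model A: P=35/84=0.4167, R=35/84=0.4167, F1=2PR/(P+R)=2TP/(2TP+FP+FN)=70/168=0.4167
Model B: P=86/122=0.7049, R=86/135=0.637, F1=2PR/(P+R)=2TP/(2TP+FP+FN)=172/257=0.6693
0.4167 < 0.6693 → Model B

Model B


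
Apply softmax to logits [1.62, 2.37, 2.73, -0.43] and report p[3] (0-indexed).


Exponentials: e^1.62=5.0531, e^2.37=10.6974, e^2.73=15.3329, e^-0.43=0.6505
Sum = 31.7339
Softmax = [0.1592, 0.3371, 0.4832, 0.0205]
p[3] = 0.6505/31.7339 = 0.0205

0.0205


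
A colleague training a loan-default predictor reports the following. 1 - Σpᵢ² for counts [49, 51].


Probabilities: [49/100, 51/100] ≈ [0.49, 0.51]
Σpᵢ² = (2401 + 2601)/100² = 5002/10000
Gini = 1 - Σpᵢ² = 1 - 5002/10000 = 0.4998

0.4998


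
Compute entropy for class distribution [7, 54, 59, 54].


Probabilities: [7/174, 54/174, 59/174, 54/174] ≈ [0.0402, 0.3103, 0.3391, 0.3103]
H = -((7/174)·log₂(7/174) + (54/174)·log₂(54/174) + (59/174)·log₂(59/174) + (54/174)·log₂(54/174))
  = 1.7633 bits

1.7633 bits


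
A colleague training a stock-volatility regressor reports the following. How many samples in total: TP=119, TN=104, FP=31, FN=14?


Total = TP + TN + FP + FN
= 119 + 104 + 31 + 14
= 268
(Predicted positive: 150, predicted negative: 118)

268


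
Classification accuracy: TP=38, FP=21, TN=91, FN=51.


Accuracy = (TP+TN)/(TP+TN+FP+FN)
= (38+91)/(201)
= 129/201 = 64.18%

64.18%


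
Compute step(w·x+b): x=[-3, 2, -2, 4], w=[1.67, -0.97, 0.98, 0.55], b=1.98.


z = (-3)·(1.67) + (2)·(-0.97) + (-2)·(0.98) + (4)·(0.55) + 1.98
  = -4.73
step(z) = 0 (z<0)

0


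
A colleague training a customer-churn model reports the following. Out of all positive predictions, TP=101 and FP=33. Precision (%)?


Precision = TP/(TP+FP)
= 101/(101+33)
= 101/134 = 75.37%

75.37%


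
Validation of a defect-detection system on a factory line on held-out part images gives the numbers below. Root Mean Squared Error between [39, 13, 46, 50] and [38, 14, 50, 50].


MSE = 18/4 = 4.5
RMSE = √(18/4) = 2.1213

2.1213


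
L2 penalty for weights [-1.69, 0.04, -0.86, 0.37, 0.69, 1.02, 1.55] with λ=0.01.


‖w‖₂² = (-1.69)² + (0.04)² + (-0.86)² + (0.37)² + (0.69)² + (1.02)² + (1.55)²
     = 2.8561 + 0.0016 + 0.7396 + 0.1369 + 0.4761 + 1.0404 + 2.4025
     = 7.6532
λ·‖w‖₂² = 0.01·7.6532 = 0.076532

0.076532


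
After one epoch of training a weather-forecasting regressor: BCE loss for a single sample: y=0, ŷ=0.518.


BCE = -[y·ln(p) + (1-y)·ln(1-p)]
= -0 - 1·ln(1-0.518)
= -ln(0.482) = 0.7298

0.7298


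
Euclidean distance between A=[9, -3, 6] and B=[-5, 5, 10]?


d = √((9+ 5)² + (-3-5)² + (6-10)²)
  = √(196 + 64 + 16)
  = √276 = 16.6132

16.6132


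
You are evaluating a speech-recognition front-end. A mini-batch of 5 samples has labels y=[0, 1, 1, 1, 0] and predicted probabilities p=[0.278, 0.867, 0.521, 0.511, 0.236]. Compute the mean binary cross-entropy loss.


L[0] = -ln(1-0.278) = -ln(0.722) = 0.3257
L[1] = -ln(0.867) = 0.1427
L[2] = -ln(0.521) = 0.652
L[3] = -ln(0.511) = 0.6714
L[4] = -ln(1-0.236) = -ln(0.764) = 0.2692
mean = (0.3257 + 0.1427 + 0.652 + 0.6714 + 0.2692)/5 = 0.4122

0.4122


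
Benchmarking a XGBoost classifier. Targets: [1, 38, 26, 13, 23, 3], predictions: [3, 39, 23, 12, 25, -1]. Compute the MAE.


Absolute errors: |1-3|=2, |38-39|=1, |26-23|=3, |13-12|=1, |23-25|=2, |3+ 1|=4
Sum = 13
MAE = 13/6 = 13/6

13/6


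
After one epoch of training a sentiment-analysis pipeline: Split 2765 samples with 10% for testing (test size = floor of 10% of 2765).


Test = ⌊2765·10/100⌋ = 276
Train = 2765 - 276 = 2489

Train: 2489, Test: 276


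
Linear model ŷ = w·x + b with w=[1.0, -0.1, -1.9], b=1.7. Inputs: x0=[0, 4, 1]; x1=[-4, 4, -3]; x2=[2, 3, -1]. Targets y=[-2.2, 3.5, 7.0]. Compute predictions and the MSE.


ŷ0 = (1.0)·(0) + (-0.1)·(4) + (-1.9)·(1) + 1.7 = -0.6
ŷ1 = (1.0)·(-4) + (-0.1)·(4) + (-1.9)·(-3) + 1.7 = 3.0
ŷ2 = (1.0)·(2) + (-0.1)·(3) + (-1.9)·(-1) + 1.7 = 5.3
errors² = [2.56, 0.25, 2.89]
MSE = 5.7000/3 = 1.9

1.9


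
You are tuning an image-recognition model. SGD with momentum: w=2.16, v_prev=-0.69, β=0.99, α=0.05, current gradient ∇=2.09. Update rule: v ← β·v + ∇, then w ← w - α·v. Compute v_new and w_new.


v_new = 0.99·-0.69 + 2.09 = -0.6831 + 2.09 = 1.4069
w_new = 2.16 - 0.05·1.4069 = 2.16 - 0.070345 = 2.089655

v_new=1.4069, w_new=2.089655


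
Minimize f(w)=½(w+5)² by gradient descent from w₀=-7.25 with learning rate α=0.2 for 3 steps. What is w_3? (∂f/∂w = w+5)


step 1: grad = -7.25+5 = -2.25; w = -7.25 - 0.2·(-2.25) = -6.8
step 2: grad = -6.8+5 = -1.8; w = -6.8 - 0.2·(-1.8) = -6.44
step 3: grad = -6.44+5 = -1.44; w = -6.44 - 0.2·(-1.44) = -6.152

-6.152


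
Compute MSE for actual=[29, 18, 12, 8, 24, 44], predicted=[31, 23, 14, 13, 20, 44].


Squared errors: (29-31)²=4, (18-23)²=25, (12-14)²=4, (8-13)²=25, (24-20)²=16, (44-44)²=0
Sum = 74
MSE = 74/6 = 37/3

37/3


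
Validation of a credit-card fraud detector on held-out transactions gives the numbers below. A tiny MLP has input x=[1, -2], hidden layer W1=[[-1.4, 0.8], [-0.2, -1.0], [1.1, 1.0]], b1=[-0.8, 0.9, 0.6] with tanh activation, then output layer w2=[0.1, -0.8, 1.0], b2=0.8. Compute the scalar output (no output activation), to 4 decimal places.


z1[0] = (-1.4)·(1) + (0.8)·(-2) - 0.8 = -3.8
z1[1] = (-0.2)·(1) + (-1.0)·(-2) + 0.9 = 2.7
z1[2] = (1.1)·(1) + (1.0)·(-2) + 0.6 = -0.3
h = tanh(z1) = [-0.999, 0.991, -0.2913]
output = (0.1)·(-0.999) + (-0.8)·(0.991) + (1.0)·(-0.2913) + 0.8 = -0.384

-0.384


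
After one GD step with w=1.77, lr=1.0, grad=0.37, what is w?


w_new = w - α·∇
= 1.77 - 1.0·0.37
= 1.77 - 0.37
= 1.4

1.4


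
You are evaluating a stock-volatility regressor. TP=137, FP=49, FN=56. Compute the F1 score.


Precision = 137/186 = 0.7366
Recall = 137/193 = 0.7098
F1 = 2·P·R/(P+R) = 2·TP/(2·TP+FP+FN) = 274/(274+49+56) = 274/379 = 0.723

0.723


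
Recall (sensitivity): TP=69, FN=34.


Recall = TP/(TP+FN)
= 69/(69+34)
= 69/103 = 66.99%

66.99%


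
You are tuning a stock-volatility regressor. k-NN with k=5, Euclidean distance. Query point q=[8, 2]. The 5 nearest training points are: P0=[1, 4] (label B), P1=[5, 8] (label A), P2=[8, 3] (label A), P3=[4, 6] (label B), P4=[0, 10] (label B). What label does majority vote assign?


d(q,P0) = 7.2801  (label B)
d(q,P1) = 6.7082  (label A)
d(q,P2) = 1.0  (label A)
d(q,P3) = 5.6569  (label B)
d(q,P4) = 11.3137  (label B)
Votes: A=2, B=3
Majority → B

B


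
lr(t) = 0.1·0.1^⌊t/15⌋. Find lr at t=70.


n_drops = ⌊70/15⌋ = 4
lr = 0.1·0.1^4 = 0.1·0.0001 = 0.00001

0.00001


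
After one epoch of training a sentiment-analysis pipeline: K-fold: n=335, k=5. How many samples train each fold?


Fold size = 335/5 = 67
Training per fold = 335 - 67 = 268

268


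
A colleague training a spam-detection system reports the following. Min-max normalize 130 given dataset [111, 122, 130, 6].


min=6, max=130
(130-6)/(130-6) = 124/124 = 1.0

1.0


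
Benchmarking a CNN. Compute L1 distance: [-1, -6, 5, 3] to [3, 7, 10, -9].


d = |-1-3| + |-6-7| + |5-10| + |3+ 9|
  = 4 + 13 + 5 + 12
  = 34

34


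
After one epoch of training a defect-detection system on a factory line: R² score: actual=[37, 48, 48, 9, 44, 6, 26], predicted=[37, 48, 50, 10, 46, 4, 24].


ȳ = 31.1429
SS_res = Σ(y-ŷ)² = 17
SS_tot = Σ(y-ȳ)² = 1916.86
R² = 1 - SS_res/SS_tot = 1 - 0.0089 = 0.9911

0.9911


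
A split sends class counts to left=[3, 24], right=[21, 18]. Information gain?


Parent = [24, 42], H_parent = 0.9457
H_left = 0.5033 (n=27), H_right = 0.9957 (n=39)
H_children = (27/66)·0.5033 + (39/66)·0.9957 = 0.7943
IG = 0.9457 - 0.7943 = 0.1514

0.1514


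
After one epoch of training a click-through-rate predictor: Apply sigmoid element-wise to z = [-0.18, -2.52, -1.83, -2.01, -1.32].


σ(-0.18) = 1/(1+e^0.18) = 0.4551
σ(-2.52) = 1/(1+e^2.52) = 0.0745
σ(-1.83) = 1/(1+e^1.83) = 0.1382
σ(-2.01) = 1/(1+e^2.01) = 0.1182
σ(-1.32) = 1/(1+e^1.32) = 0.2108
result = [0.4551, 0.0745, 0.1382, 0.1182, 0.2108]

[0.4551, 0.0745, 0.1382, 0.1182, 0.2108]


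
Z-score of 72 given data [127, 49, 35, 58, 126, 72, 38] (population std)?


μ = 72.1429, σ = 36.2351
z = (72 - 72.1429)/36.2351 = -0.0039

-0.0039


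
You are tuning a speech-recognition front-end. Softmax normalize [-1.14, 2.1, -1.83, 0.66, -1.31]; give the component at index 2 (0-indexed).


Exponentials: e^-1.14=0.3198, e^2.1=8.1662, e^-1.83=0.1604, e^0.66=1.9348, e^-1.31=0.2698
Sum = 10.851
Softmax = [0.0295, 0.7526, 0.0148, 0.1783, 0.0249]
p[2] = 0.1604/10.851 = 0.0148

0.0148


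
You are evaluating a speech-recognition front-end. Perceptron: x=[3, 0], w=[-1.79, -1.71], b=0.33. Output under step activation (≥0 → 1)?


z = (3)·(-1.79) + (0)·(-1.71) + 0.33
  = -5.04
step(z) = 0 (z<0)

0


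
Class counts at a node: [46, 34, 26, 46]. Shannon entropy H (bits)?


Probabilities: [46/152, 34/152, 26/152, 46/152] ≈ [0.3026, 0.2237, 0.1711, 0.3026]
H = -((46/152)·log₂(46/152) + (34/152)·log₂(34/152) + (26/152)·log₂(26/152) + (46/152)·log₂(46/152))
  = 1.9627 bits

1.9627 bits


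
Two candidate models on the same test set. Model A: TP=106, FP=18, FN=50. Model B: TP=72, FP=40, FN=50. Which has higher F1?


Model A: P=106/124=0.8548, R=106/156=0.6795, F1=2PR/(P+R)=2TP/(2TP+FP+FN)=212/280=0.7571
Model B: P=72/112=0.6429, R=72/122=0.5902, F1=2PR/(P+R)=2TP/(2TP+FP+FN)=144/234=0.6154
0.7571 > 0.6154 → Model A

Model A


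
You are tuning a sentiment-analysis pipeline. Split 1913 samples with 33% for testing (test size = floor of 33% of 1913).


Test = ⌊1913·33/100⌋ = 631
Train = 1913 - 631 = 1282

Train: 1282, Test: 631


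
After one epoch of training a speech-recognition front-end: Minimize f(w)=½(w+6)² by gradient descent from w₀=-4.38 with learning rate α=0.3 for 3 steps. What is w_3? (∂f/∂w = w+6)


step 1: grad = -4.38+6 = 1.62; w = -4.38 - 0.3·(1.62) = -4.866
step 2: grad = -4.866+6 = 1.134; w = -4.866 - 0.3·(1.134) = -5.2062
step 3: grad = -5.2062+6 = 0.7938; w = -5.2062 - 0.3·(0.7938) = -5.44434

-5.44434
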